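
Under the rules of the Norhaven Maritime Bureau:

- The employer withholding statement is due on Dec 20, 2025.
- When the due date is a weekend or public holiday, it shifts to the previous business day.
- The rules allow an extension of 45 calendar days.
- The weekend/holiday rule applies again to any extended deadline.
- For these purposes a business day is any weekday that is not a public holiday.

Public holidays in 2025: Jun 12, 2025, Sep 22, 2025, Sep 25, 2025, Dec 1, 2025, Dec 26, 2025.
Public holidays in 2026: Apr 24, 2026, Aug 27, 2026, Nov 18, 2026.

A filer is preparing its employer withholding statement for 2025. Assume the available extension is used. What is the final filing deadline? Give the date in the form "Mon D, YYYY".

Start from the fixed due date, Dec 20, 2025.
Dec 20, 2025 is a Saturday; the preceding business day is Dec 19, 2025 (Friday).
With the 45-day extension, Dec 19, 2025 becomes Feb 2, 2026.
Feb 2, 2026 falls on a Monday, which is a business day, so no adjustment is needed.
The final due date is Feb 2, 2026.

Feb 2, 2026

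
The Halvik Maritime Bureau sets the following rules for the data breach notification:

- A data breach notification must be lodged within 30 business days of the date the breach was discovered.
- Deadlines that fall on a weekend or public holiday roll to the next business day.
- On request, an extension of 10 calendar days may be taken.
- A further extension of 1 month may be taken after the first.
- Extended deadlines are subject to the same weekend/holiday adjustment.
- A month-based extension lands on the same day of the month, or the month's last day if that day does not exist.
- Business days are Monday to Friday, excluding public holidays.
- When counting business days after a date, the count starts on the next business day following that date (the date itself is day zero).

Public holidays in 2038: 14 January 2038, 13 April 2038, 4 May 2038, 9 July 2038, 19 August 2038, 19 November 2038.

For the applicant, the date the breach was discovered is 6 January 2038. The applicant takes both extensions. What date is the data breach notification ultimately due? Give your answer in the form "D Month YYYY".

Starting the day after 6 January 2038 and counting 30 business days lands on 18 February 2038.
18 February 2038 (Thursday) is already a business day.
With the 10-day extension, 18 February 2038 becomes 28 February 2038.
28 February 2038 falls on a Sunday. Rolling to the next business day gives 1 March 2038, a Monday.
Applying the 1 month extension: 1 month after 1 March 2038 is 1 April 2038.
1 April 2038 falls on a Thursday, which is a business day, so no adjustment is needed.
So the filing is due 1 April 2038.

1 April 2038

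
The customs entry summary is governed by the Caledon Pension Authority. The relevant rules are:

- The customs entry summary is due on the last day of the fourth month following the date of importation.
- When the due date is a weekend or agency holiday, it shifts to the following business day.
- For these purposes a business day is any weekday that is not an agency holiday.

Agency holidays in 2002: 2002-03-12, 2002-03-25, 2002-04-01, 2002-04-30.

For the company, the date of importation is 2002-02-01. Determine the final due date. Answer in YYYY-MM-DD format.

2002-07-01

4 months after 2002-02-01 falls in June 2002; the last day of that month is 2002-06-30.
Because 2002-06-30 is a Sunday, the deadline becomes 2002-07-01 (Monday).
The final due date is 2002-07-01.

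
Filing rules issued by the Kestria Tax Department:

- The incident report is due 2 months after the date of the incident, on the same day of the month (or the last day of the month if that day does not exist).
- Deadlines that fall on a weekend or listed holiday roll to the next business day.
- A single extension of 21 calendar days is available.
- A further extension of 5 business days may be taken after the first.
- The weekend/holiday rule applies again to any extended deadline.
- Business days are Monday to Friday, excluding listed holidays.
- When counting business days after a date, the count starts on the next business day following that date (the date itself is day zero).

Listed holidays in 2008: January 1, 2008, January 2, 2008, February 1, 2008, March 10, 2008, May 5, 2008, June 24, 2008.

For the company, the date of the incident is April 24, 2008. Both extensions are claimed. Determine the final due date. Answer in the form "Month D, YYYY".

July 23, 2008

2 months after April 24, 2008, on the same day of the month, is June 24, 2008.
Because June 24, 2008 is a listed holiday, the deadline becomes June 25, 2008 (Wednesday).
Applying the 21-calendar-day extension: June 25, 2008 + 21 days = July 16, 2008.
July 16, 2008 is a Wednesday and not a listed holiday, so it stands.
The 5-business-day extension runs from July 16, 2008 to July 23, 2008.
July 23, 2008 (Wednesday) is already a business day.
Final deadline: July 23, 2008.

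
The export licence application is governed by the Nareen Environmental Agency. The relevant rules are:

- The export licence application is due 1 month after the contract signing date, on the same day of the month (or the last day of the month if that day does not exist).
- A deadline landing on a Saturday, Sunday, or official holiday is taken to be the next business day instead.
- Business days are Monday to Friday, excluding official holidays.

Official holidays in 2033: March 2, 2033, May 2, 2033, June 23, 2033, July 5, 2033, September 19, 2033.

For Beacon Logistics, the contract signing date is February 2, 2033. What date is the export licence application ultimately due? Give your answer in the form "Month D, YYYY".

March 3, 2033

1 month after February 2, 2033, on the same day of the month, is March 2, 2033.
Because March 2, 2033 is a listed holiday, the deadline becomes March 3, 2033 (Thursday).
The final due date is March 3, 2033.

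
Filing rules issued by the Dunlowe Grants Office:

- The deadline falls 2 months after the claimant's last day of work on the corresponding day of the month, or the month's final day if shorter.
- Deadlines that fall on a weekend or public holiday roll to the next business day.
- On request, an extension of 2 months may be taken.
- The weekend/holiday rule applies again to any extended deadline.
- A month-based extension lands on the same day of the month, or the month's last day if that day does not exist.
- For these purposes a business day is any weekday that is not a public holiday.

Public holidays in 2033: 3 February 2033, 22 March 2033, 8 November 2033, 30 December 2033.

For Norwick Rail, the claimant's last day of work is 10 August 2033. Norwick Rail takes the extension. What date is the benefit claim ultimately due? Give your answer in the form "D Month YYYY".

2 months after 10 August 2033, on the same day of the month, is 10 October 2033.
10 October 2033 falls on a Monday, which is a business day, so no adjustment is needed.
The 2 months extension carries 10 October 2033 to 10 December 2033.
10 December 2033 is a Saturday; the next business day is 12 December 2033 (Monday).
Final deadline: 12 December 2033.

12 December 2033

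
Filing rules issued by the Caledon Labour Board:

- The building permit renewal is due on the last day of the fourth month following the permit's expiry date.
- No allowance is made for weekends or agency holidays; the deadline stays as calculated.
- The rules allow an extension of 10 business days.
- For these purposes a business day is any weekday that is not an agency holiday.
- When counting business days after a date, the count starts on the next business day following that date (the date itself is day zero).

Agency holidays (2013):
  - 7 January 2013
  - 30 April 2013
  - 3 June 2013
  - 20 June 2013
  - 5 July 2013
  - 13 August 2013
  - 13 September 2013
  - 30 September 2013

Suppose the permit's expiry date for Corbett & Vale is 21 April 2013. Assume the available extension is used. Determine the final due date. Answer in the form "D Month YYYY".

16 September 2013

4 months after 21 April 2013 falls in August 2013; the last day of that month is 31 August 2013.
31 August 2013 falls on a Saturday. The rules make no weekend/holiday allowance, so it remains 31 August 2013.
The 10-business-day extension runs from 31 August 2013 to 16 September 2013.
16 September 2013 falls on a Monday. The rules make no weekend/holiday allowance, so it remains 16 September 2013.
The final due date is 16 September 2013.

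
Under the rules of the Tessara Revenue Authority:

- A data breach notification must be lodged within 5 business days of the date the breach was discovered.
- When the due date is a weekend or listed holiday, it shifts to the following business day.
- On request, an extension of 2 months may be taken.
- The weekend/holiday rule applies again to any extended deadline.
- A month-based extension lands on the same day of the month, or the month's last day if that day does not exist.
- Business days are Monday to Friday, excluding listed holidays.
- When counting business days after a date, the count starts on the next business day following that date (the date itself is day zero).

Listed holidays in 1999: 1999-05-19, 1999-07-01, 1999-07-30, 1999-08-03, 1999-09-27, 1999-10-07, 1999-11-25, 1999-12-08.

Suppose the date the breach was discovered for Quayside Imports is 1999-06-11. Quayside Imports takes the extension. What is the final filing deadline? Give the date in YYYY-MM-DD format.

Counting 5 business days after 1999-06-11 (skipping weekends and listed holidays) reaches 1999-06-18.
1999-06-18 (Friday) is already a business day.
The 2 months extension carries 1999-06-18 to 1999-08-18.
Since 1999-08-18 is a Wednesday and not a holiday, the date is unchanged.
The final due date is 1999-08-18.

1999-08-18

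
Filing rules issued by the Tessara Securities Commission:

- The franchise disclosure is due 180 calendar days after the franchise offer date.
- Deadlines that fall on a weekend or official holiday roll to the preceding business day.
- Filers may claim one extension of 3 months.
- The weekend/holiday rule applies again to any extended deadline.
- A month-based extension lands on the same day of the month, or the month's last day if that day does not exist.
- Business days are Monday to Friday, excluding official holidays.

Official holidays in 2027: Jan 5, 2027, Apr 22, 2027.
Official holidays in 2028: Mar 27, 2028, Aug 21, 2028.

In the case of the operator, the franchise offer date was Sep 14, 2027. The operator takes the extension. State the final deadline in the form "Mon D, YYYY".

Trigger date Sep 14, 2027 + 180 calendar days = Mar 12, 2028.
Mar 12, 2028 is a Sunday; the preceding business day is Mar 10, 2028 (Friday).
The 3 months extension carries Mar 10, 2028 to Jun 10, 2028.
Jun 10, 2028 falls on a Saturday. Rolling to the preceding business day gives Jun 9, 2028, a Friday.
Final deadline: Jun 9, 2028.

Jun 9, 2028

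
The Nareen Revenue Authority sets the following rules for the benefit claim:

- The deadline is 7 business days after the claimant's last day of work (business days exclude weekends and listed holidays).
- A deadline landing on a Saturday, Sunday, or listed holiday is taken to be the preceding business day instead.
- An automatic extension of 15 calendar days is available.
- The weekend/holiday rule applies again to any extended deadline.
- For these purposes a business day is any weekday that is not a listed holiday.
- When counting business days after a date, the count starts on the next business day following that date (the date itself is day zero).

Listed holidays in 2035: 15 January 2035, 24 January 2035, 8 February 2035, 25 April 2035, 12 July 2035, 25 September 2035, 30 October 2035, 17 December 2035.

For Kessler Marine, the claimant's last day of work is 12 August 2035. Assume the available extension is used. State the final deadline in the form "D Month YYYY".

5 September 2035

Starting the day after 12 August 2035 and counting 7 business days lands on 21 August 2035.
21 August 2035 is a Tuesday and not a listed holiday, so it stands.
Applying the 15-calendar-day extension: 21 August 2035 + 15 days = 5 September 2035.
5 September 2035 falls on a Wednesday, which is a business day, so no adjustment is needed.
So the filing is due 5 September 2035.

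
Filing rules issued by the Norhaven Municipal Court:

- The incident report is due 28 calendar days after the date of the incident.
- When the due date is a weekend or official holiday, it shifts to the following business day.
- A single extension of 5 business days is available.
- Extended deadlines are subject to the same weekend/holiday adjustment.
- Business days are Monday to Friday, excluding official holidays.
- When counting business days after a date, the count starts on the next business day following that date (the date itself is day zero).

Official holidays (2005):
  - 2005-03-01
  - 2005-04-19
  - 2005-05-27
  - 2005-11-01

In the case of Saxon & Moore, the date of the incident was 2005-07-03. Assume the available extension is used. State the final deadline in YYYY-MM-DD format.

28 calendar days after 2005-07-03 is 2005-07-31.
2005-07-31 falls on a Sunday. Rolling to the next business day gives 2005-08-01, a Monday.
Counting 5 further business days from 2005-08-01 reaches 2005-08-08.
2005-08-08 is a Monday and not a listed holiday, so it stands.
So the filing is due 2005-08-08.

2005-08-08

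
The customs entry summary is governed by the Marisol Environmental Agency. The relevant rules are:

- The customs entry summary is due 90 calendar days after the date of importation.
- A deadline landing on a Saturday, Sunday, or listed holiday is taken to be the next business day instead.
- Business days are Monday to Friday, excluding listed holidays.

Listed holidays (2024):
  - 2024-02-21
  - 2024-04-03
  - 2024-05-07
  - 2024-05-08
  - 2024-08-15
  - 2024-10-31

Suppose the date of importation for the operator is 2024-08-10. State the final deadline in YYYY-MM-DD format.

Trigger date 2024-08-10 + 90 calendar days = 2024-11-08.
2024-11-08 falls on a Friday, which is a business day, so no adjustment is needed.
The final due date is 2024-11-08.

2024-11-08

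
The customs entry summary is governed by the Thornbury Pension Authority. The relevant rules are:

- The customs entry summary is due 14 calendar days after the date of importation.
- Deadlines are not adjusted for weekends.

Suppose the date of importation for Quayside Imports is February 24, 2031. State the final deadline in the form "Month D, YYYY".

Adding 14 calendar days to February 24, 2031 gives March 10, 2031.
March 10, 2031 is a Monday; no weekend or holiday adjustment applies.
The final due date is March 10, 2031.

March 10, 2031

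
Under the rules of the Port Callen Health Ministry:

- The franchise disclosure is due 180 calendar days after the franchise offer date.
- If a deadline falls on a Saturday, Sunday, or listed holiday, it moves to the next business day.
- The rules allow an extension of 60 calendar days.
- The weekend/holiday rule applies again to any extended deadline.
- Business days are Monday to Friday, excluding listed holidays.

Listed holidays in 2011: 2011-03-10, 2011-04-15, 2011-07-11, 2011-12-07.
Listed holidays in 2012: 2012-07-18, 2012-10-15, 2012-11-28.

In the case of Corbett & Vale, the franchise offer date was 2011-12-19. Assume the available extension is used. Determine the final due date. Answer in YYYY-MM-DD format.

2012-08-17

Trigger date 2011-12-19 + 180 calendar days = 2012-06-16.
2012-06-16 is a Saturday; the next business day is 2012-06-18 (Monday).
The 60-calendar-day extension moves the deadline from 2012-06-18 to 2012-08-17.
2012-08-17 falls on a Friday, which is a business day, so no adjustment is needed.
Final deadline: 2012-08-17.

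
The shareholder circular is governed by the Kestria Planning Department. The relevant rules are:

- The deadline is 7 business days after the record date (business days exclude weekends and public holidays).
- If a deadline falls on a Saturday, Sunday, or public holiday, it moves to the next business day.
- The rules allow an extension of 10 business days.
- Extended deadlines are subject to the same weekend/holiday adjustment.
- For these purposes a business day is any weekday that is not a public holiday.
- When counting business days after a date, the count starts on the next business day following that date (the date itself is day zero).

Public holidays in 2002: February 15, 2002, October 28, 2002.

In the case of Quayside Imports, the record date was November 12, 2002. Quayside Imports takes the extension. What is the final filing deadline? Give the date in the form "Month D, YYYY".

December 5, 2002

7 business days after November 12, 2002, excluding weekends and holidays, is November 21, 2002.
November 21, 2002 (Thursday) is already a business day.
The 10-business-day extension runs from November 21, 2002 to December 5, 2002.
December 5, 2002 falls on a Thursday, which is a business day, so no adjustment is needed.
Deadline: December 5, 2002.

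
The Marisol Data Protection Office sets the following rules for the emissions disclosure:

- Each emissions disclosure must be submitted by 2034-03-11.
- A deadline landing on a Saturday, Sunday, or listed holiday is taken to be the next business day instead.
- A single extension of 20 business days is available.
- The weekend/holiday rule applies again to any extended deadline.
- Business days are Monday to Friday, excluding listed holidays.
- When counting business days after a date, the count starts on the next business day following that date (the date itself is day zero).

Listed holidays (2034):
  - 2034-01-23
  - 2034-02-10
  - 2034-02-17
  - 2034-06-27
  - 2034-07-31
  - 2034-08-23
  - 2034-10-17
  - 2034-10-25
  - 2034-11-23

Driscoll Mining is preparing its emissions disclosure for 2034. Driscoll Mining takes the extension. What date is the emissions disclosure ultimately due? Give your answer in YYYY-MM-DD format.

2034-04-10

Start from the fixed due date, 2034-03-11.
Because 2034-03-11 is a Saturday, the deadline becomes 2034-03-13 (Monday).
Applying the 20-business-day extension: 20 business days after 2034-03-13 is 2034-04-10.
2034-04-10 (Monday) is already a business day.
Deadline: 2034-04-10.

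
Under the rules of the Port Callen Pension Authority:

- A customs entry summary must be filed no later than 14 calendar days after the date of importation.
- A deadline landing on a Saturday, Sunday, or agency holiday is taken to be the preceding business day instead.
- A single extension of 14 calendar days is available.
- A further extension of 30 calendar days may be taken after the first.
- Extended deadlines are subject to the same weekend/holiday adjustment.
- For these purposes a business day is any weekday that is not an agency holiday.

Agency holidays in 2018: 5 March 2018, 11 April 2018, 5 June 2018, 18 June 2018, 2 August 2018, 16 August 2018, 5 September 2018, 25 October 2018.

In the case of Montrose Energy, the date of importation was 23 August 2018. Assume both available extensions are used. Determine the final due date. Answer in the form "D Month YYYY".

19 October 2018

From 23 August 2018, 14 calendar days later is 6 September 2018.
6 September 2018 is a Thursday and not a listed holiday, so it stands.
With the 14-day extension, 6 September 2018 becomes 20 September 2018.
20 September 2018 is a Thursday and not a listed holiday, so it stands.
Applying the 30-calendar-day extension: 20 September 2018 + 30 days = 20 October 2018.
20 October 2018 is a Saturday; the preceding business day is 19 October 2018 (Friday).
The final due date is 19 October 2018.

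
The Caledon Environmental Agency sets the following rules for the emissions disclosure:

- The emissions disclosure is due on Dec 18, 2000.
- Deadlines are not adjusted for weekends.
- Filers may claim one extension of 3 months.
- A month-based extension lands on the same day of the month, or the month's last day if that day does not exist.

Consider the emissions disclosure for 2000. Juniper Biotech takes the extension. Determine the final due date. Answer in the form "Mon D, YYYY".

The stated deadline is Dec 18, 2000.
Dec 18, 2000 is a Monday; no weekend or holiday adjustment applies.
Add 3 months to Dec 18, 2000: Mar 18, 2001.
Mar 18, 2001 is a Sunday; no weekend or holiday adjustment applies.
So the filing is due Mar 18, 2001.

Mar 18, 2001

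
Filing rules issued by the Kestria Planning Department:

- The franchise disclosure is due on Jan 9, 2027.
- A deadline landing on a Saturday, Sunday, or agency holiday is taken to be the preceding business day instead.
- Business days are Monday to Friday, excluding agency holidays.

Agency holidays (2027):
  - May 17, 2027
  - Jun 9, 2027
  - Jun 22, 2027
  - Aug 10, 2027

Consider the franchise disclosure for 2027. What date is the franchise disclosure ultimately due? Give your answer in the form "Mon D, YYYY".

The statutory due date is Jan 9, 2027.
Because Jan 9, 2027 is a Saturday, the deadline becomes Jan 8, 2027 (Friday).
The final due date is Jan 8, 2027.

Jan 8, 2027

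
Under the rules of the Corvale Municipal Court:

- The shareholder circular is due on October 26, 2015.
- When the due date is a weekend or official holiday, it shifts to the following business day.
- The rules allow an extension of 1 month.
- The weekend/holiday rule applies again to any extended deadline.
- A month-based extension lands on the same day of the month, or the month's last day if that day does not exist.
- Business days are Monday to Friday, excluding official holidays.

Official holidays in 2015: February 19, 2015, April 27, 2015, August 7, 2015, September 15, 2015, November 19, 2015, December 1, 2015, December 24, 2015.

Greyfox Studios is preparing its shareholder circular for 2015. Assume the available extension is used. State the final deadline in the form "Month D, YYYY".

The statutory due date is October 26, 2015.
Since October 26, 2015 is a Monday and not a holiday, the date is unchanged.
Applying the 1 month extension: 1 month after October 26, 2015 is November 26, 2015.
November 26, 2015 falls on a Thursday, which is a business day, so no adjustment is needed.
Deadline: November 26, 2015.

November 26, 2015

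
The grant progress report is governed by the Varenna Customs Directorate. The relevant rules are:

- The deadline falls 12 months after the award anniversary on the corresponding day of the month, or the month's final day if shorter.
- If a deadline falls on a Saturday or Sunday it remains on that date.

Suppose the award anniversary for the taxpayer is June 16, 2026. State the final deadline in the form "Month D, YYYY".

June 16, 2027

12 months from June 16, 2026 is June 16, 2027.
No adjustment is made for weekends or holidays, so June 16, 2027 stands.
The final due date is June 16, 2027.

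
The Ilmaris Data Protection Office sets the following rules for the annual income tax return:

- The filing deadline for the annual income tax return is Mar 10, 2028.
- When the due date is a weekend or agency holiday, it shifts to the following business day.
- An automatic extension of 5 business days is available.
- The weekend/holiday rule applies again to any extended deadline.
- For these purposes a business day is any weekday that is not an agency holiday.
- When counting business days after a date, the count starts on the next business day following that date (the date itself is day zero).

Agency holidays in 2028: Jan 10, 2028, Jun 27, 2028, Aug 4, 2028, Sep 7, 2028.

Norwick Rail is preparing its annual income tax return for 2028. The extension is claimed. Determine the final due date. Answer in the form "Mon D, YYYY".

Mar 17, 2028

The stated deadline is Mar 10, 2028.
Since Mar 10, 2028 is a Friday and not a holiday, the date is unchanged.
Counting 5 further business days from Mar 10, 2028 reaches Mar 17, 2028.
Mar 17, 2028 is a Friday and not a listed holiday, so it stands.
So the filing is due Mar 17, 2028.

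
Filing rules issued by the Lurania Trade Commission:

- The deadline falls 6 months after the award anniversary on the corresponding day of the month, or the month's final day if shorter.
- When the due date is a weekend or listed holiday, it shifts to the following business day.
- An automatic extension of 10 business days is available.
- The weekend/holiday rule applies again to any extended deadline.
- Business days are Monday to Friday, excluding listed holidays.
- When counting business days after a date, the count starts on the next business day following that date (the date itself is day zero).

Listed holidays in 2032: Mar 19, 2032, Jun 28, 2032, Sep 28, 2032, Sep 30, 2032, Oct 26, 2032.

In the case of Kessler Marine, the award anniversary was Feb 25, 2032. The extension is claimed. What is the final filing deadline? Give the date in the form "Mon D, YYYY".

Sep 8, 2032

6 months after Feb 25, 2032, on the same day of the month, is Aug 25, 2032.
Since Aug 25, 2032 is a Wednesday and not a holiday, the date is unchanged.
Applying the 10-business-day extension: 10 business days after Aug 25, 2032 is Sep 8, 2032.
Sep 8, 2032 falls on a Wednesday, which is a business day, so no adjustment is needed.
Deadline: Sep 8, 2032.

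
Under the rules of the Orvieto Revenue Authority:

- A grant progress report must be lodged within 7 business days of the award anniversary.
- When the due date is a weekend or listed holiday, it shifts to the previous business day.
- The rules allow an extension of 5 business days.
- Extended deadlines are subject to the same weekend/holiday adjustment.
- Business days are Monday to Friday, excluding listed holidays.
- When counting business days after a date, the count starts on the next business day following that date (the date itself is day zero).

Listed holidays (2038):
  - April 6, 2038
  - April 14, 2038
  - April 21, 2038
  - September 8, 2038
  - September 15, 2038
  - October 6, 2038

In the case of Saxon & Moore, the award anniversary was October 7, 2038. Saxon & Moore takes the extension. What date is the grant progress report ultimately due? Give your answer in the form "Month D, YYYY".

October 25, 2038

Starting the day after October 7, 2038 and counting 7 business days lands on October 18, 2038.
Since October 18, 2038 is a Monday and not a holiday, the date is unchanged.
Counting 5 further business days from October 18, 2038 reaches October 25, 2038.
Since October 25, 2038 is a Monday and not a holiday, the date is unchanged.
Deadline: October 25, 2038.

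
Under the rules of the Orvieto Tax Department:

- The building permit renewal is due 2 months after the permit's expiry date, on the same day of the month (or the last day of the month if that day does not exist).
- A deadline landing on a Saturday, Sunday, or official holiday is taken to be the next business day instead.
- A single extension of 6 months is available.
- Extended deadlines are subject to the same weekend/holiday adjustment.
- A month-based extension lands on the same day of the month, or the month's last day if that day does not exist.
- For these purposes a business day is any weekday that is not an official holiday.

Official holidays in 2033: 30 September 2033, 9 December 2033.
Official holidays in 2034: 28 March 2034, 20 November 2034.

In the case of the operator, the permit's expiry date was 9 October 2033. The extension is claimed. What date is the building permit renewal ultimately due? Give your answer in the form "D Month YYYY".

12 June 2034

Moving 2 months forward from 9 October 2033 on the corresponding day gives 9 December 2033.
9 December 2033 falls on a listed holiday. Rolling to the next business day gives 12 December 2033, a Monday.
Applying the 6 months extension: 6 months after 12 December 2033 is 12 June 2034.
12 June 2034 is a Monday and not a listed holiday, so it stands.
Deadline: 12 June 2034.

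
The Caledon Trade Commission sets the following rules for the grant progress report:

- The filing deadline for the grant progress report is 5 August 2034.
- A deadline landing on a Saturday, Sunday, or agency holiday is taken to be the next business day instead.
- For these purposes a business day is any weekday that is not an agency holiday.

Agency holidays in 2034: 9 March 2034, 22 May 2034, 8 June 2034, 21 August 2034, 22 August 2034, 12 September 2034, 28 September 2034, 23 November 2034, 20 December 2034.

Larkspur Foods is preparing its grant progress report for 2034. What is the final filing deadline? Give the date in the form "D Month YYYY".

Start from the fixed due date, 5 August 2034.
5 August 2034 is a Saturday; the next business day is 7 August 2034 (Monday).
Final deadline: 7 August 2034.

7 August 2034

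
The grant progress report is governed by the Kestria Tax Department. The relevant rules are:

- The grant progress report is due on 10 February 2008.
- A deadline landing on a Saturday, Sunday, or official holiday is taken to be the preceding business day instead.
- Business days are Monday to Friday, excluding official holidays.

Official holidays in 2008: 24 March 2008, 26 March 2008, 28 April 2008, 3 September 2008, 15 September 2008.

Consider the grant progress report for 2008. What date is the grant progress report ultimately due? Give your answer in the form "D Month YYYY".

The stated deadline is 10 February 2008.
10 February 2008 is a Sunday, so it moves to the preceding business day, 8 February 2008 (Friday).
Final deadline: 8 February 2008.

8 February 2008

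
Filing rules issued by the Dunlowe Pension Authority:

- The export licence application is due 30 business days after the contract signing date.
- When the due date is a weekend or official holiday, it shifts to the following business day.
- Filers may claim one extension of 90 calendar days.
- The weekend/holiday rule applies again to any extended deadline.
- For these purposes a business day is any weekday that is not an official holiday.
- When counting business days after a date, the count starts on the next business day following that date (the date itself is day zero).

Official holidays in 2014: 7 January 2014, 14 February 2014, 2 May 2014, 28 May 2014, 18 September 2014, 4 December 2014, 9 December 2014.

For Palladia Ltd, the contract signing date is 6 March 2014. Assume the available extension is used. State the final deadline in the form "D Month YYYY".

Starting the day after 6 March 2014 and counting 30 business days lands on 17 April 2014.
17 April 2014 is a Thursday and not a listed holiday, so it stands.
Applying the 90-calendar-day extension: 17 April 2014 + 90 days = 16 July 2014.
16 July 2014 (Wednesday) is already a business day.
Final deadline: 16 July 2014.

16 July 2014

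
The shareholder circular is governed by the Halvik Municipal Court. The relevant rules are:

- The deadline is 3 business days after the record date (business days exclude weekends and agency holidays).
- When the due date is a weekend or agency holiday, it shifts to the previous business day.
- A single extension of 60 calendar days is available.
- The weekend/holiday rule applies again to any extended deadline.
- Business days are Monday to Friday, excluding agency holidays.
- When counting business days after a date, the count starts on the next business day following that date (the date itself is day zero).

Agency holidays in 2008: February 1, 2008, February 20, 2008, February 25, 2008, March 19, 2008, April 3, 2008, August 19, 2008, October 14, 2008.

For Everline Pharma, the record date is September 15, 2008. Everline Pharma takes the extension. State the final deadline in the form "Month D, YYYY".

Counting 3 business days after September 15, 2008 (skipping weekends and listed holidays) reaches September 18, 2008.
September 18, 2008 (Thursday) is already a business day.
Add the 60 calendar-day extension to September 18, 2008: November 17, 2008.
Since November 17, 2008 is a Monday and not a holiday, the date is unchanged.
So the filing is due November 17, 2008.

November 17, 2008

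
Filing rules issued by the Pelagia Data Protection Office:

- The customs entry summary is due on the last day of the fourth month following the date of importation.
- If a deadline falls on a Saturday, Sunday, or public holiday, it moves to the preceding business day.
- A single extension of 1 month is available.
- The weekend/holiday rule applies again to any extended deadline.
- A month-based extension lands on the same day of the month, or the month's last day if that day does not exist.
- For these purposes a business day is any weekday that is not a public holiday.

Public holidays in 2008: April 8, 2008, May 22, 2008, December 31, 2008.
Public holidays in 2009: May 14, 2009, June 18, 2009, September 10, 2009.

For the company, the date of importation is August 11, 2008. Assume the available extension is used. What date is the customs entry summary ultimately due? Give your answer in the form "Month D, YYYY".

4 months after August 11, 2008 falls in December 2008; the last day of that month is December 31, 2008.
December 31, 2008 is a listed holiday; the preceding business day is December 30, 2008 (Tuesday).
Applying the 1 month extension: 1 month after December 30, 2008 is January 30, 2009.
Since January 30, 2009 is a Friday and not a holiday, the date is unchanged.
Final deadline: January 30, 2009.

January 30, 2009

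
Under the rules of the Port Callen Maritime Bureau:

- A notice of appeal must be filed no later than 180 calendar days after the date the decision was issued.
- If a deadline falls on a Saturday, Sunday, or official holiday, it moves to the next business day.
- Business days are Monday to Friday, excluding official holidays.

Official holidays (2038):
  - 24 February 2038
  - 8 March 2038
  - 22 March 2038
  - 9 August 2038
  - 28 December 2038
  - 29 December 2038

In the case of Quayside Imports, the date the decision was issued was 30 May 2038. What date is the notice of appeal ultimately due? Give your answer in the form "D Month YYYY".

Adding 180 calendar days to 30 May 2038 gives 26 November 2038.
26 November 2038 falls on a Friday, which is a business day, so no adjustment is needed.
Deadline: 26 November 2038.

26 November 2038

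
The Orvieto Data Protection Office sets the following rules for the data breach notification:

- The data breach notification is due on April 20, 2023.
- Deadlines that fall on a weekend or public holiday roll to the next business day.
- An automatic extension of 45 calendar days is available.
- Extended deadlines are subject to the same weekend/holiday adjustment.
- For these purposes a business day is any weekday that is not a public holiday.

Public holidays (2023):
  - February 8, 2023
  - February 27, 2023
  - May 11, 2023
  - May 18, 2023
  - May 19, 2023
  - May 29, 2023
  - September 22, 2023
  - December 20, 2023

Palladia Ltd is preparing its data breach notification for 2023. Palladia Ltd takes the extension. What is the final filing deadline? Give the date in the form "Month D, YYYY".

June 5, 2023

The statutory due date is April 20, 2023.
Since April 20, 2023 is a Thursday and not a holiday, the date is unchanged.
Add the 45 calendar-day extension to April 20, 2023: June 4, 2023.
June 4, 2023 falls on a Sunday. Rolling to the next business day gives June 5, 2023, a Monday.
So the filing is due June 5, 2023.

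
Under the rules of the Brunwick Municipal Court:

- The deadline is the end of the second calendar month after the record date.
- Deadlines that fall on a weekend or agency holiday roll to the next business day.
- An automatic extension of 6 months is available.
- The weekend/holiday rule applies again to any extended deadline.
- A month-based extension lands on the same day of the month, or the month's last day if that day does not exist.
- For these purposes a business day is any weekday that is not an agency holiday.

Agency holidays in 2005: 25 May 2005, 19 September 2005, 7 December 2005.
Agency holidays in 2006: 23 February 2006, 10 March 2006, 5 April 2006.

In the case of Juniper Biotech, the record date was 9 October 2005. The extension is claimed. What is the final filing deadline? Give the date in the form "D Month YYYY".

3 July 2006

The second month after 9 October 2005 is December 2005, whose last day is 31 December 2005.
31 December 2005 is a Saturday, so it moves to the next business day, 2 January 2006 (Monday).
The 6 months extension carries 2 January 2006 to 2 July 2006.
2 July 2006 is a Sunday, so it moves to the next business day, 3 July 2006 (Monday).
So the filing is due 3 July 2006.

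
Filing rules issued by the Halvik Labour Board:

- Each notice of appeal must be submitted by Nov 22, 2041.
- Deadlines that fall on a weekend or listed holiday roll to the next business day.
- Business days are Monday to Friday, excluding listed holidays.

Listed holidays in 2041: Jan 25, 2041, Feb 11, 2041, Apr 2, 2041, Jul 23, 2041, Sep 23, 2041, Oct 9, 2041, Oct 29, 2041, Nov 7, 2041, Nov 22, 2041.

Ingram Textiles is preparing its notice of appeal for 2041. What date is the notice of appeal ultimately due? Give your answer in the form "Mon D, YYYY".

The stated deadline is Nov 22, 2041.
Nov 22, 2041 is a listed holiday; the next business day is Nov 25, 2041 (Monday).
So the filing is due Nov 25, 2041.

Nov 25, 2041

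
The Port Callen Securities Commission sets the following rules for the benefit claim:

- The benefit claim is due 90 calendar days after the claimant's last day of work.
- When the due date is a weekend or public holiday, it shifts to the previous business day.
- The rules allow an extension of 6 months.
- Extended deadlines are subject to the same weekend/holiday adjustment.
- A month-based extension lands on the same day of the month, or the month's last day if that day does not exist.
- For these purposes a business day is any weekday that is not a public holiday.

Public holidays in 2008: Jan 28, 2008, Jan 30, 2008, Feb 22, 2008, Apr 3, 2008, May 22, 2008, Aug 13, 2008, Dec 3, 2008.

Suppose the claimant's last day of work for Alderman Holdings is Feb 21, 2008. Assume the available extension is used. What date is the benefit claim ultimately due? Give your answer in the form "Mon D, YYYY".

Nov 21, 2008

90 calendar days after Feb 21, 2008 is May 21, 2008.
May 21, 2008 is a Wednesday and not a listed holiday, so it stands.
Applying the 6 months extension: 6 months after May 21, 2008 is Nov 21, 2008.
Nov 21, 2008 falls on a Friday, which is a business day, so no adjustment is needed.
Final deadline: Nov 21, 2008.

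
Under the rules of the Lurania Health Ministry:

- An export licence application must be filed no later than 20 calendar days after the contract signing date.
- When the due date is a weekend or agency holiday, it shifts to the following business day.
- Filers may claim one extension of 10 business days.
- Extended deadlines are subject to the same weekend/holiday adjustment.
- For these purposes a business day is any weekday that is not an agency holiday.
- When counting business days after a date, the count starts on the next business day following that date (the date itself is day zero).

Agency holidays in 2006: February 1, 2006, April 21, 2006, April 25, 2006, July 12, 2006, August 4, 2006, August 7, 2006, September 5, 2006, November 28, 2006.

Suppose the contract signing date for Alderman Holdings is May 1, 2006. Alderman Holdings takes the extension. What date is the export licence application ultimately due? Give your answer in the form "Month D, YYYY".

June 5, 2006

Trigger date May 1, 2006 + 20 calendar days = May 21, 2006.
May 21, 2006 is a Sunday; the next business day is May 22, 2006 (Monday).
The 10-business-day extension runs from May 22, 2006 to June 5, 2006.
June 5, 2006 falls on a Monday, which is a business day, so no adjustment is needed.
The final due date is June 5, 2006.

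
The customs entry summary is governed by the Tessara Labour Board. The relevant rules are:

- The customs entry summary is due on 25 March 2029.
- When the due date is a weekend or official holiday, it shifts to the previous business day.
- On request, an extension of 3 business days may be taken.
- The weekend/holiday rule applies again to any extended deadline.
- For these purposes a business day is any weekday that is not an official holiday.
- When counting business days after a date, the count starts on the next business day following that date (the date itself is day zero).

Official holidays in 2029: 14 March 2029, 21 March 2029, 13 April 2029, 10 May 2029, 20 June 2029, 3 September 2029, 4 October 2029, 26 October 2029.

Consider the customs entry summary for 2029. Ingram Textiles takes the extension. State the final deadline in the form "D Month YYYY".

The stated deadline is 25 March 2029.
Because 25 March 2029 is a Sunday, the deadline becomes 23 March 2029 (Friday).
The 3-business-day extension runs from 23 March 2029 to 28 March 2029.
Since 28 March 2029 is a Wednesday and not a holiday, the date is unchanged.
Deadline: 28 March 2029.

28 March 2029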